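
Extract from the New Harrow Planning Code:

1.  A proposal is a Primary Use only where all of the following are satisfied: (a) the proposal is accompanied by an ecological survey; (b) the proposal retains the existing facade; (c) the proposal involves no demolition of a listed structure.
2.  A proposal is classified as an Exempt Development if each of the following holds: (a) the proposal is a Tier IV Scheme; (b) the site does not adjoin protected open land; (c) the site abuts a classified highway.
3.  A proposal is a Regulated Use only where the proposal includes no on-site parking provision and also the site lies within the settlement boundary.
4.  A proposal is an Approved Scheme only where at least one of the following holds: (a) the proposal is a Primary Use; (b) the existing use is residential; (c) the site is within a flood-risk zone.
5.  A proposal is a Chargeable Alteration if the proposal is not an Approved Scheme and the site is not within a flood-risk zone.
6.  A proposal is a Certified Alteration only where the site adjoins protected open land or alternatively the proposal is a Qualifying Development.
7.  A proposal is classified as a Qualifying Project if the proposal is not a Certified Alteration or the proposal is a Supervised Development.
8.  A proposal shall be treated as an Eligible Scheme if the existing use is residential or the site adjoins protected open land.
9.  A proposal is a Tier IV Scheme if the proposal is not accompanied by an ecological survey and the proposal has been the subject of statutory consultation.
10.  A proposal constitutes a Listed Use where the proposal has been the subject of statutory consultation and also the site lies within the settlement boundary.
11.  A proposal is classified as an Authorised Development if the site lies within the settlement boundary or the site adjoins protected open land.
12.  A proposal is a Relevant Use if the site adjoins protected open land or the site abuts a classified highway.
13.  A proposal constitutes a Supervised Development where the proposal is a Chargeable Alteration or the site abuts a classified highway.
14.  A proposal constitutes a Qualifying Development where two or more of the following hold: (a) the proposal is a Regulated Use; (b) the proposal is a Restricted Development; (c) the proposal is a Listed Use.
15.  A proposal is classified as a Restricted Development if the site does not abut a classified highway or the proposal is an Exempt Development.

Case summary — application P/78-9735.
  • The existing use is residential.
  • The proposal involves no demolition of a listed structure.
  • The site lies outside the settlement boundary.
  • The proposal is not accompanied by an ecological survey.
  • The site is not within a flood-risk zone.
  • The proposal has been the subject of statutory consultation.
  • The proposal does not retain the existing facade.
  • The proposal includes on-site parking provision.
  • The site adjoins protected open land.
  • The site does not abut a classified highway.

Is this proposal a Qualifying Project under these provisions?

No

Under paragraph 3: the proposal includes no on-site parking provision? no; and the site lies within the settlement boundary? no. So the proposal is not a Regulated Use.
Under paragraph 9: the proposal is not accompanied by an ecological survey? yes; and the proposal has been the subject of statutory consultation? yes. So the proposal is a Tier IV Scheme.
Under paragraph 2: Tier IV Scheme (paragraph 9)? yes; and the site does not adjoin protected open land? no; and the site abuts a classified highway? no. So the proposal is not an Exempt Development.
Under paragraph 15: the site does not abut a classified highway? yes; or Exempt Development (paragraph 2)? no. So the proposal is a Restricted Development.
Under paragraph 10: the proposal has been the subject of statutory consultation? yes; and the site lies within the settlement boundary? no. So the proposal is not a Listed Use.
Under paragraph 14: Regulated Use (paragraph 3)? no; Restricted Development (paragraph 15)? yes; Listed Use (paragraph 10)? no — 1 of 3 hold (need ≥2) → not satisfied.
Under paragraph 6: the site adjoins protected open land? yes; or Qualifying Development (paragraph 14)? no. So the proposal is a Certified Alteration.
Under paragraph 1: the proposal is accompanied by an ecological survey? no; and the proposal retains the existing facade? no; and the proposal involves no demolition of a listed structure? yes. So the proposal is not a Primary Use.
Under paragraph 4: Primary Use (paragraph 1)? no; or the existing use is residential? yes; or the site is within a flood-risk zone? no. So the proposal is an Approved Scheme.
Under paragraph 5: not an Approved Scheme (paragraph 4)? no; and the site is not within a flood-risk zone? yes. So the proposal is not a Chargeable Alteration.
Under paragraph 13: Chargeable Alteration (paragraph 5)? no; or the site abuts a classified highway? no. So the proposal is not a Supervised Development.
Under paragraph 7: not a Certified Alteration (paragraph 6)? no; or Supervised Development (paragraph 13)? no. So the proposal is not a Qualifying Project.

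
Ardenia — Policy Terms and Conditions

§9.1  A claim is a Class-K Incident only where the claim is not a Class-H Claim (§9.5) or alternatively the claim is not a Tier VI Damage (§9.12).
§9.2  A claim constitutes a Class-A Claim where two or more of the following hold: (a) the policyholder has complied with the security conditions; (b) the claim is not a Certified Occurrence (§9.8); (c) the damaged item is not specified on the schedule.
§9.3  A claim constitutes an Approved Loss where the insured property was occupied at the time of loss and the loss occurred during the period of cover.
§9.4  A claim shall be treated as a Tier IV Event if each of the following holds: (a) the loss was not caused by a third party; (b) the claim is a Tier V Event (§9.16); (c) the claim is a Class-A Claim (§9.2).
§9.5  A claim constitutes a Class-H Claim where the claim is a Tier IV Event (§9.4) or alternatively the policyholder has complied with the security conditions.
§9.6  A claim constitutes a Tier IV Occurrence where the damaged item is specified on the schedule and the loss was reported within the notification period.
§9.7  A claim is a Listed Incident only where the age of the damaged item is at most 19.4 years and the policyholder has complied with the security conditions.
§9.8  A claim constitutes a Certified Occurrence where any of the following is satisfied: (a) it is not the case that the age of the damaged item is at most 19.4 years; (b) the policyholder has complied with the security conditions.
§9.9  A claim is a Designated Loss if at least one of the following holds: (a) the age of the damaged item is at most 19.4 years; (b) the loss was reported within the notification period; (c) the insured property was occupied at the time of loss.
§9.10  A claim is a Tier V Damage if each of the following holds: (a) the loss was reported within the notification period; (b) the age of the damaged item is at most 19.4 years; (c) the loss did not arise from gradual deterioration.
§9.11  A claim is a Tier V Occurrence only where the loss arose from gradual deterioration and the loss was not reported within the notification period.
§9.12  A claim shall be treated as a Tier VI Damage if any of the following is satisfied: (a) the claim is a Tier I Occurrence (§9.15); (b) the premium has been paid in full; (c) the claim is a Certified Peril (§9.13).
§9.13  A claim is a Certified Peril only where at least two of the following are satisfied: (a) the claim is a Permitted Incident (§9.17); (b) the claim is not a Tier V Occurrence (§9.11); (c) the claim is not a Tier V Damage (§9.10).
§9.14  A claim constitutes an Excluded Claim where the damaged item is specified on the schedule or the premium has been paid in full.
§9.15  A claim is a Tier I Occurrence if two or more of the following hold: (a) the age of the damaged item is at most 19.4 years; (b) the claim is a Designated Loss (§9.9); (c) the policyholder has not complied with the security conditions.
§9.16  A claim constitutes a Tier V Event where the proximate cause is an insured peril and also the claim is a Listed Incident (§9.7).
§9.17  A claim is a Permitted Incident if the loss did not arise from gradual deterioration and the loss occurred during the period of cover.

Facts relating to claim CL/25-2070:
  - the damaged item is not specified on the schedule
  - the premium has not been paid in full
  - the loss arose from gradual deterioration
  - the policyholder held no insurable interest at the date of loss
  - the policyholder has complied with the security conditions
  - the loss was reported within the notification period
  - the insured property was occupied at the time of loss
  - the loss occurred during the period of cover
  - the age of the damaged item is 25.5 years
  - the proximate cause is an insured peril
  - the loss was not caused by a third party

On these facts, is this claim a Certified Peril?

Yes

Under §9.17: the loss did not arise from gradual deterioration? no; and the loss occurred during the period of cover? yes. So the claim is not a Permitted Incident.
Under §9.11: the loss arose from gradual deterioration? yes; and the loss was not reported within the notification period? no. So the claim is not a Tier V Occurrence.
Under §9.10: the loss was reported within the notification period? yes; and age of the damaged item: 25.5 years ≤ 19.4 years? no; and the loss did not arise from gradual deterioration? no. So the claim is not a Tier V Damage.
Under §9.13: Permitted Incident (§9.17)? no; not a Tier V Occurrence (§9.11)? yes; not a Tier V Damage (§9.10)? yes — 2 of 3 hold (need ≥2) → satisfied.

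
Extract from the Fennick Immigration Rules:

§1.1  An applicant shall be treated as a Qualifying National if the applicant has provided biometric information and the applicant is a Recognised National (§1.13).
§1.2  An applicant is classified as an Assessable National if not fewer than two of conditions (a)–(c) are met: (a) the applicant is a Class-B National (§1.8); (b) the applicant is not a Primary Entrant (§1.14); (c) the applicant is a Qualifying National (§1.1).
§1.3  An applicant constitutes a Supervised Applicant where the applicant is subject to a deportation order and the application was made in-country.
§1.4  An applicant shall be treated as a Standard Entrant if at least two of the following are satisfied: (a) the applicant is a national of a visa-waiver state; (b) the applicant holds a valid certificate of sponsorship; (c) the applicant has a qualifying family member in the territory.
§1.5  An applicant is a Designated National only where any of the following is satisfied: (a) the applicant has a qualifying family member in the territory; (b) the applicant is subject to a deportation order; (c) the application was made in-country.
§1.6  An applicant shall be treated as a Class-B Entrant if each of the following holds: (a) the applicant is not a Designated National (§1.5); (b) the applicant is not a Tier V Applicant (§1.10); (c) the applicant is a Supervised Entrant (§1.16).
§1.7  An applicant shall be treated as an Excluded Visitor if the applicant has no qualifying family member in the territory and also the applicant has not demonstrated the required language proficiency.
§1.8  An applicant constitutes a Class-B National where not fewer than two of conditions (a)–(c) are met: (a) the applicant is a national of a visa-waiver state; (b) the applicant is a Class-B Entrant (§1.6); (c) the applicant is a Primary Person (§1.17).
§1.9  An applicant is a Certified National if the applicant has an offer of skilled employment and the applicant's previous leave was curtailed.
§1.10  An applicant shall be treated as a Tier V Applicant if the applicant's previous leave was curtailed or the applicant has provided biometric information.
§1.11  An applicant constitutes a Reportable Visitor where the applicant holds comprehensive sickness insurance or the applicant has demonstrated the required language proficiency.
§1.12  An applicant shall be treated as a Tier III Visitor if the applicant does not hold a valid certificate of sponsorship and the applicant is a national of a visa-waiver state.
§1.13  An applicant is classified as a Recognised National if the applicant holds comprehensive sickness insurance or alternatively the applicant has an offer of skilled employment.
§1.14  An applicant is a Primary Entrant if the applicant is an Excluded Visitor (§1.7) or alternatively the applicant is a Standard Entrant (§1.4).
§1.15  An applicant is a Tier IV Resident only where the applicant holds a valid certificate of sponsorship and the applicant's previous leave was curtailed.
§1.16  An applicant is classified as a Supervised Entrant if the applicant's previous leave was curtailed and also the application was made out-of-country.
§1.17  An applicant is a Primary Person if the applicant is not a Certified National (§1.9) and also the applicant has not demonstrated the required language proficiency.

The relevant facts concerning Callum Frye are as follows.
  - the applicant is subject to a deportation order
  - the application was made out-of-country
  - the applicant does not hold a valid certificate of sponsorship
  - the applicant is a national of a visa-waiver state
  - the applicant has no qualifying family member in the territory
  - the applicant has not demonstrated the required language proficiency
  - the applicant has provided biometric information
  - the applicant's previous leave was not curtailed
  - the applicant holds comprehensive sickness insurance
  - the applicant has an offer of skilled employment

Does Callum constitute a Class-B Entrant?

No

§1.5 — Designated National: [the applicant has a qualifying family member in the territory? no] OR [the applicant is subject to a deportation order? yes] OR [the application was made in-country? no] → satisfied.
§1.10 — Tier V Applicant: [the applicant's previous leave was curtailed? no] OR [the applicant has provided biometric information? yes] → satisfied.
§1.16 — Supervised Entrant: [the applicant's previous leave was curtailed? no] AND [the application was made out-of-country? yes] → not satisfied.
§1.6 — Class-B Entrant: [not a Designated National (§1.5)? no] AND [not a Tier V Applicant (§1.10)? no] AND [Supervised Entrant (§1.16)? no] → not satisfied.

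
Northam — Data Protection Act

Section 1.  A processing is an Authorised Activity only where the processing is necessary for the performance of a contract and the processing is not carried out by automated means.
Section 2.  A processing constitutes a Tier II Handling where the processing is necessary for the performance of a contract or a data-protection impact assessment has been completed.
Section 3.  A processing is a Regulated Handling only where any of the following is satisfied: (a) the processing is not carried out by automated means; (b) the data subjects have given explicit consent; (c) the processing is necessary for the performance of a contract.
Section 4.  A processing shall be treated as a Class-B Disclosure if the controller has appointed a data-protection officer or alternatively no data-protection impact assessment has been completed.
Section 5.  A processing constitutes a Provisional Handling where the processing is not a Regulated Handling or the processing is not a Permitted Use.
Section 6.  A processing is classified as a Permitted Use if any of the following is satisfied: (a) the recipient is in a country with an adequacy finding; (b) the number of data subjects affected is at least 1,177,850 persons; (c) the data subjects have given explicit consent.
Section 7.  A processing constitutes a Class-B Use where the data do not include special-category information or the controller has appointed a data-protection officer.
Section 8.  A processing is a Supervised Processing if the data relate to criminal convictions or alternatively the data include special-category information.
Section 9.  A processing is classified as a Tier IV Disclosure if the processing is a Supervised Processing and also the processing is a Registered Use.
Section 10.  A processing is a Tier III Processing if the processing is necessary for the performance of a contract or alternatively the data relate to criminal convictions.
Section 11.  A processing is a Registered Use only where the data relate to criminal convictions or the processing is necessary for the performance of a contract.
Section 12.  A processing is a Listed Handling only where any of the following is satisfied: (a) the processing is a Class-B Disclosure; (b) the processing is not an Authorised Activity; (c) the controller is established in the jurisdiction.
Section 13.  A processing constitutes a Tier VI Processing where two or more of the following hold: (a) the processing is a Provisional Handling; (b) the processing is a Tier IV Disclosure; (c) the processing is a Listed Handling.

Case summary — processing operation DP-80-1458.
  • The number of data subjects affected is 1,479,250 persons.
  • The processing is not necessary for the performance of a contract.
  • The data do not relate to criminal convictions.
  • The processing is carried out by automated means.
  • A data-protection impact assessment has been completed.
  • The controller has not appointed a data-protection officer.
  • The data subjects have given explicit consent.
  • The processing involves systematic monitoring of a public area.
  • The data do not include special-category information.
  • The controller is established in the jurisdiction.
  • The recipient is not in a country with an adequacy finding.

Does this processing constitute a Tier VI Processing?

No

section 3 — Regulated Handling: [the processing is not carried out by automated means? no] OR [the data subjects have given explicit consent? yes] OR [the processing is necessary for the performance of a contract? no] → satisfied.
section 6 — Permitted Use: [the recipient is in a country with an adequacy finding? no] OR [number of data subjects affected: 1,479,250 persons ≥ 1,177,850 persons? yes] OR [the data subjects have given explicit consent? yes] → satisfied.
section 5 — Provisional Handling: [not a Regulated Handling (section 3)? no] OR [not a Permitted Use (section 6)? no] → not satisfied.
section 8 — Supervised Processing: [the data relate to criminal convictions? no] OR [the data include special-category information? no] → not satisfied.
section 11 — Registered Use: [the data relate to criminal convictions? no] OR [the processing is necessary for the performance of a contract? no] → not satisfied.
section 9 — Tier IV Disclosure: [Supervised Processing (section 8)? no] AND [Registered Use (section 11)? no] → not satisfied.
section 4 — Class-B Disclosure: [the controller has appointed a data-protection officer? no] OR [no data-protection impact assessment has been completed? no] → not satisfied.
section 1 — Authorised Activity: [the processing is necessary for the performance of a contract? no] AND [the processing is not carried out by automated means? no] → not satisfied.
section 12 — Listed Handling: [Class-B Disclosure (section 4)? no] OR [not an Authorised Activity (section 1)? yes] OR [the controller is established in the jurisdiction? yes] → satisfied.
section 13 — Tier VI Processing: Provisional Handling (section 5)? no; Tier IV Disclosure (section 9)? no; Listed Handling (section 12)? yes — 1 of 3 hold (need ≥2) → not satisfied.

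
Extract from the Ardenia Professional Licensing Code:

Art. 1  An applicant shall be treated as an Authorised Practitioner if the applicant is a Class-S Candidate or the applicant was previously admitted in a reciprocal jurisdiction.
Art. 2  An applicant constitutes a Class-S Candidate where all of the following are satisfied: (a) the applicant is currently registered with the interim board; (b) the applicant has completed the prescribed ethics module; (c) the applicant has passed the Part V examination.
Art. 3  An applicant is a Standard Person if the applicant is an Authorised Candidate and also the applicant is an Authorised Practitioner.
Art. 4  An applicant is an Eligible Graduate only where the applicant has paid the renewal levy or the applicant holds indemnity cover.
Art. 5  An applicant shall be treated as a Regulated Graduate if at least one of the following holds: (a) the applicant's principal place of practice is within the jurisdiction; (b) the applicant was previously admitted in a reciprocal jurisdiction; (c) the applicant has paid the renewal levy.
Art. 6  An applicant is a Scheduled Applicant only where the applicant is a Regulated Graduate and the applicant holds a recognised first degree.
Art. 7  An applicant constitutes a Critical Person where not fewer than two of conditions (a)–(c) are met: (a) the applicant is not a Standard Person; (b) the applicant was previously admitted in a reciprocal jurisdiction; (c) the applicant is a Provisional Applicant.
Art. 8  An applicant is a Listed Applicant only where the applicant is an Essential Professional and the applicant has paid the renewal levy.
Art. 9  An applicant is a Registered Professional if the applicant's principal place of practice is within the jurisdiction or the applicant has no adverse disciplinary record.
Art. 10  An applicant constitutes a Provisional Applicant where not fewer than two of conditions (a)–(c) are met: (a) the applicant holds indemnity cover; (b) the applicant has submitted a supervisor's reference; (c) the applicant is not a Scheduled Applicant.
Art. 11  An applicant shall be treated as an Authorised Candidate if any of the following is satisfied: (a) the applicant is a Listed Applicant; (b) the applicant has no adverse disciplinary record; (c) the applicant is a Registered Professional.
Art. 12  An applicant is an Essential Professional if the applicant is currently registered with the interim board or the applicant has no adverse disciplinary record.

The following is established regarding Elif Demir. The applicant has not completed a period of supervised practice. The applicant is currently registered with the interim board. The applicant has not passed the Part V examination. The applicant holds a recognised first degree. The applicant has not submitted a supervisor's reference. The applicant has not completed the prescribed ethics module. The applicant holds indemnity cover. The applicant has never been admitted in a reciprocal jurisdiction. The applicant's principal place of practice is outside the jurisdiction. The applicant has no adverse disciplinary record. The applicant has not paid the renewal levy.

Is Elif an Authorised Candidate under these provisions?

Yes

Under article 12: the applicant is currently registered with the interim board? yes; or the applicant has no adverse disciplinary record? yes. So the applicant is an Essential Professional.
Under article 8: Essential Professional (article 12)? yes; and the applicant has paid the renewal levy? no. So the applicant is not a Listed Applicant.
Under article 9: the applicant's principal place of practice is within the jurisdiction? no; or the applicant has no adverse disciplinary record? yes. So the applicant is a Registered Professional.
Under article 11: Listed Applicant (article 8)? no; or the applicant has no adverse disciplinary record? yes; or Registered Professional (article 9)? yes. So the applicant is an Authorised Candidate.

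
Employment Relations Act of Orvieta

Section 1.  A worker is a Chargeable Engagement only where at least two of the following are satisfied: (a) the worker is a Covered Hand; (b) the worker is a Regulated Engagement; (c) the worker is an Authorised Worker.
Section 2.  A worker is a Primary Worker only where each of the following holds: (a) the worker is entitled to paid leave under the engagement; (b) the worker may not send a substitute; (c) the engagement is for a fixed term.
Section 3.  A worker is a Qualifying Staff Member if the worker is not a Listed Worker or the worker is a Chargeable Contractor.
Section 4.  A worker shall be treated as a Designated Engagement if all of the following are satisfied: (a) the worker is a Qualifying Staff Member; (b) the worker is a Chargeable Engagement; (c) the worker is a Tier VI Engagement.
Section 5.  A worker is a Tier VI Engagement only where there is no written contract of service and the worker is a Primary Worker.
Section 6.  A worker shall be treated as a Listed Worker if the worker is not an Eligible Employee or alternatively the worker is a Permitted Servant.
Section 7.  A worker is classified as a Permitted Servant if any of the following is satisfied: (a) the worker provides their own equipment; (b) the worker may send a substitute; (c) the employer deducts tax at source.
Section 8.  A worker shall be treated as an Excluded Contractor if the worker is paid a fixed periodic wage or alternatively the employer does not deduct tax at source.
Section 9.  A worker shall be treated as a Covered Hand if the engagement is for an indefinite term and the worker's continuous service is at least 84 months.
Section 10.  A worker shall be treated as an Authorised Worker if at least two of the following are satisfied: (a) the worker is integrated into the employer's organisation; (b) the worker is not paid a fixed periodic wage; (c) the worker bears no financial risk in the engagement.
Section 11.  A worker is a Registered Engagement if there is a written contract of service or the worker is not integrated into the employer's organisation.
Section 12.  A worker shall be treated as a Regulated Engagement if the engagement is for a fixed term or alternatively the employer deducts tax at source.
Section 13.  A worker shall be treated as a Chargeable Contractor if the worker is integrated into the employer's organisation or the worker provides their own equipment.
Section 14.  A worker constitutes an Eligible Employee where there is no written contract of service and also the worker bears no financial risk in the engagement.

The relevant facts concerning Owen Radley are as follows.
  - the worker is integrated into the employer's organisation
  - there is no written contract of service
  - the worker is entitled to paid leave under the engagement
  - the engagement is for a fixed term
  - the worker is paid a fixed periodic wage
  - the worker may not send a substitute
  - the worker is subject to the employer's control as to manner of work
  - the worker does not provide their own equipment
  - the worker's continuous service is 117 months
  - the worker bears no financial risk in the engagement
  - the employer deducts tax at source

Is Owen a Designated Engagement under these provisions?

Under section 14: there is no written contract of service? yes; and the worker bears no financial risk in the engagement? yes. So the worker is an Eligible Employee.
Under section 7: the worker provides their own equipment? no; or the worker may send a substitute? no; or the employer deducts tax at source? yes. So the worker is a Permitted Servant.
Under section 6: not an Eligible Employee (section 14)? no; or Permitted Servant (section 7)? yes. So the worker is a Listed Worker.
Under section 13: the worker is integrated into the employer's organisation? yes; or the worker provides their own equipment? no. So the worker is a Chargeable Contractor.
Under section 3: not a Listed Worker (section 6)? no; or Chargeable Contractor (section 13)? yes. So the worker is a Qualifying Staff Member.
Under section 9: the engagement is for an indefinite term? no; and worker's continuous service: 117 months ≥ 84 months? yes. So the worker is not a Covered Hand.
Under section 12: the engagement is for a fixed term? yes; or the employer deducts tax at source? yes. So the worker is a Regulated Engagement.
Under section 10: the worker is integrated into the employer's organisation? yes; the worker is not paid a fixed periodic wage? no; the worker bears no financial risk in the engagement? yes — 2 of 3 hold (need ≥2) → satisfied.
Under section 1: Covered Hand (section 9)? no; Regulated Engagement (section 12)? yes; Authorised Worker (section 10)? yes — 2 of 3 hold (need ≥2) → satisfied.
Under section 2: the worker is entitled to paid leave under the engagement? yes; and the worker may not send a substitute? yes; and the engagement is for a fixed term? yes. So the worker is a Primary Worker.
Under section 5: there is no written contract of service? yes; and Primary Worker (section 2)? yes. So the worker is a Tier VI Engagement.
Under section 4: Qualifying Staff Member (section 3)? yes; and Chargeable Engagement (section 1)? yes; and Tier VI Engagement (section 5)? yes. So the worker is a Designated Engagement.

Yes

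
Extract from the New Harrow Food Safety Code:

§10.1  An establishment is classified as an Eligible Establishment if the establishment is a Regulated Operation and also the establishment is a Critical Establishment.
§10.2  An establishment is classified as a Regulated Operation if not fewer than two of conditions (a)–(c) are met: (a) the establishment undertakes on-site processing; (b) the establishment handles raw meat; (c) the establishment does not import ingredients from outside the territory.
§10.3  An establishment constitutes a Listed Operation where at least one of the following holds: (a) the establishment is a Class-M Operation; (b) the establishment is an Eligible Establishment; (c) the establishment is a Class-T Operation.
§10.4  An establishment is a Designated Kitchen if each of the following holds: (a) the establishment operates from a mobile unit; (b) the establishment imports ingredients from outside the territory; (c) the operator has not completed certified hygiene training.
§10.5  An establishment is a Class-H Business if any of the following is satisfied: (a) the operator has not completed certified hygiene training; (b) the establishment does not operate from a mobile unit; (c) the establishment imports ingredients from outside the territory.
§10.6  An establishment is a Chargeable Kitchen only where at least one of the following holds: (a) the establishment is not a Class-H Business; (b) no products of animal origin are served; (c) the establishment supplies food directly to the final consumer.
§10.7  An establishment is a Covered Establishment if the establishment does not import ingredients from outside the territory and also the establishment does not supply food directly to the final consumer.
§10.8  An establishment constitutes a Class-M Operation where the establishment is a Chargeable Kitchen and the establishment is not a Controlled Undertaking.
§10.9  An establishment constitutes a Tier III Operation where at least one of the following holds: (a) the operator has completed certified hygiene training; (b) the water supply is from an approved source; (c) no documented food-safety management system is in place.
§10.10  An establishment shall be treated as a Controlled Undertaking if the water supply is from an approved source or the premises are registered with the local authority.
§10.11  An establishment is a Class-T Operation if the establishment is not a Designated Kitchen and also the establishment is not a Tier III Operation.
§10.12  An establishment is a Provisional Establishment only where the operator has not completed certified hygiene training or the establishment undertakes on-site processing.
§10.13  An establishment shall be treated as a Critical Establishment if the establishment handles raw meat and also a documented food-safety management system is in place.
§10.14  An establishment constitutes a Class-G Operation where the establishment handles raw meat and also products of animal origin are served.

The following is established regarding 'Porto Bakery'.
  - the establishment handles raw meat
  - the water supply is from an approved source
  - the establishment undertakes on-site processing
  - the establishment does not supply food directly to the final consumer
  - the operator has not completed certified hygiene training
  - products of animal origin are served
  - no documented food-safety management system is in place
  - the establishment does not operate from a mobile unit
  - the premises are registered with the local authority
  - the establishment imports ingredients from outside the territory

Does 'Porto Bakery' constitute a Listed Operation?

No

§10.5 — Class-H Business: [the operator has not completed certified hygiene training? yes] OR [the establishment does not operate from a mobile unit? yes] OR [the establishment imports ingredients from outside the territory? yes] → satisfied.
§10.6 — Chargeable Kitchen: [not a Class-H Business (§10.5)? no] OR [no products of animal origin are served? no] OR [the establishment supplies food directly to the final consumer? no] → not satisfied.
§10.10 — Controlled Undertaking: [the water supply is from an approved source? yes] OR [the premises are registered with the local authority? yes] → satisfied.
§10.8 — Class-M Operation: [Chargeable Kitchen (§10.6)? no] AND [not a Controlled Undertaking (§10.10)? no] → not satisfied.
§10.2 — Regulated Operation: the establishment undertakes on-site processing? yes; the establishment handles raw meat? yes; the establishment does not import ingredients from outside the territory? no — 2 of 3 hold (need ≥2) → satisfied.
§10.13 — Critical Establishment: [the establishment handles raw meat? yes] AND [a documented food-safety management system is in place? no] → not satisfied.
§10.1 — Eligible Establishment: [Regulated Operation (§10.2)? yes] AND [Critical Establishment (§10.13)? no] → not satisfied.
§10.4 — Designated Kitchen: [the establishment operates from a mobile unit? no] AND [the establishment imports ingredients from outside the territory? yes] AND [the operator has not completed certified hygiene training? yes] → not satisfied.
§10.9 — Tier III Operation: [the operator has completed certified hygiene training? no] OR [the water supply is from an approved source? yes] OR [no documented food-safety management system is in place? yes] → satisfied.
§10.11 — Class-T Operation: [not a Designated Kitchen (§10.4)? yes] AND [not a Tier III Operation (§10.9)? no] → not satisfied.
§10.3 — Listed Operation: [Class-M Operation (§10.8)? no] OR [Eligible Establishment (§10.1)? no] OR [Class-T Operation (§10.11)? no] → not satisfied.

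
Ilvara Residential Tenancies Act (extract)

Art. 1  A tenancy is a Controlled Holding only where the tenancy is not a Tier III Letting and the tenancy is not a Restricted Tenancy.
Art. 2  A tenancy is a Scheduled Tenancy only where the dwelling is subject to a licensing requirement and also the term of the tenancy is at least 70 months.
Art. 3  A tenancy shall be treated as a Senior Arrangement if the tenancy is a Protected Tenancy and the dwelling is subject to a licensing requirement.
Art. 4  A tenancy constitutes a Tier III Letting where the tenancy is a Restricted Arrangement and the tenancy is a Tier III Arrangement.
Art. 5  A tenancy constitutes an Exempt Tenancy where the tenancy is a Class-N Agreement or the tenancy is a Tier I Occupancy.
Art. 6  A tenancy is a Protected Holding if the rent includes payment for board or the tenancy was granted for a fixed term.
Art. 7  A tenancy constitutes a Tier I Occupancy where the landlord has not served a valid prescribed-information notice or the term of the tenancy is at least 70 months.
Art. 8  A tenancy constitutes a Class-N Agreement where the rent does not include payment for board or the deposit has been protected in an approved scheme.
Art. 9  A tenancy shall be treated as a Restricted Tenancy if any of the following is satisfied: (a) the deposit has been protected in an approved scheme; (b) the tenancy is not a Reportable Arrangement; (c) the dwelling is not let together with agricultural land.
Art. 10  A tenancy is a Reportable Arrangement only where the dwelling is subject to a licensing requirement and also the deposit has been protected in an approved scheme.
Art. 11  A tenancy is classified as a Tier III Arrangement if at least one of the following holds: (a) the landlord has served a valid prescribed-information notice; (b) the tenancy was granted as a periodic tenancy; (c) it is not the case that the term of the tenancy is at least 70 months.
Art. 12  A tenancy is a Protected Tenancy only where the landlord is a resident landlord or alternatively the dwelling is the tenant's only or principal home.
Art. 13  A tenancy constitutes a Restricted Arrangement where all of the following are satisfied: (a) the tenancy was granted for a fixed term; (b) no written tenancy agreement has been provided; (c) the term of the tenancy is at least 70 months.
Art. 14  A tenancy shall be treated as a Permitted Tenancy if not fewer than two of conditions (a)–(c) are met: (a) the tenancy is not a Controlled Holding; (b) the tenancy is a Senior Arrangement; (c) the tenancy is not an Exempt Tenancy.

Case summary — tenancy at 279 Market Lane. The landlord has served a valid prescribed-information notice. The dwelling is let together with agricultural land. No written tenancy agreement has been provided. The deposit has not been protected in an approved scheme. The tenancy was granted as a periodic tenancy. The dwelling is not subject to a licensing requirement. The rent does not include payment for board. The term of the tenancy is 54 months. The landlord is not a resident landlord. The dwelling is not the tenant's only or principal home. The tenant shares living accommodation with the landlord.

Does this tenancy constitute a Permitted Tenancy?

No

Under article 13: the tenancy was granted for a fixed term? no; and no written tenancy agreement has been provided? yes; and term of the tenancy: 54 months ≥ 70 months? no. So the tenancy is not a Restricted Arrangement.
Under article 11: the landlord has served a valid prescribed-information notice? yes; or the tenancy was granted as a periodic tenancy? yes; or term of the tenancy: 54 months ≥ 70 months? no, so negated condition yes. So the tenancy is a Tier III Arrangement.
Under article 4: Restricted Arrangement (article 13)? no; and Tier III Arrangement (article 11)? yes. So the tenancy is not a Tier III Letting.
Under article 10: the dwelling is subject to a licensing requirement? no; and the deposit has been protected in an approved scheme? no. So the tenancy is not a Reportable Arrangement.
Under article 9: the deposit has been protected in an approved scheme? no; or not a Reportable Arrangement (article 10)? yes; or the dwelling is not let together with agricultural land? no. So the tenancy is a Restricted Tenancy.
Under article 1: not a Tier III Letting (article 4)? yes; and not a Restricted Tenancy (article 9)? no. So the tenancy is not a Controlled Holding.
Under article 12: the landlord is a resident landlord? no; or the dwelling is the tenant's only or principal home? no. So the tenancy is not a Protected Tenancy.
Under article 3: Protected Tenancy (article 12)? no; and the dwelling is subject to a licensing requirement? no. So the tenancy is not a Senior Arrangement.
Under article 8: the rent does not include payment for board? yes; or the deposit has been protected in an approved scheme? no. So the tenancy is a Class-N Agreement.
Under article 7: the landlord has not served a valid prescribed-information notice? no; or term of the tenancy: 54 months ≥ 70 months? no. So the tenancy is not a Tier I Occupancy.
Under article 5: Class-N Agreement (article 8)? yes; or Tier I Occupancy (article 7)? no. So the tenancy is an Exempt Tenancy.
Under article 14: not a Controlled Holding (article 1)? yes; Senior Arrangement (article 3)? no; not an Exempt Tenancy (article 5)? no — 1 of 3 hold (need ≥2) → not satisfied.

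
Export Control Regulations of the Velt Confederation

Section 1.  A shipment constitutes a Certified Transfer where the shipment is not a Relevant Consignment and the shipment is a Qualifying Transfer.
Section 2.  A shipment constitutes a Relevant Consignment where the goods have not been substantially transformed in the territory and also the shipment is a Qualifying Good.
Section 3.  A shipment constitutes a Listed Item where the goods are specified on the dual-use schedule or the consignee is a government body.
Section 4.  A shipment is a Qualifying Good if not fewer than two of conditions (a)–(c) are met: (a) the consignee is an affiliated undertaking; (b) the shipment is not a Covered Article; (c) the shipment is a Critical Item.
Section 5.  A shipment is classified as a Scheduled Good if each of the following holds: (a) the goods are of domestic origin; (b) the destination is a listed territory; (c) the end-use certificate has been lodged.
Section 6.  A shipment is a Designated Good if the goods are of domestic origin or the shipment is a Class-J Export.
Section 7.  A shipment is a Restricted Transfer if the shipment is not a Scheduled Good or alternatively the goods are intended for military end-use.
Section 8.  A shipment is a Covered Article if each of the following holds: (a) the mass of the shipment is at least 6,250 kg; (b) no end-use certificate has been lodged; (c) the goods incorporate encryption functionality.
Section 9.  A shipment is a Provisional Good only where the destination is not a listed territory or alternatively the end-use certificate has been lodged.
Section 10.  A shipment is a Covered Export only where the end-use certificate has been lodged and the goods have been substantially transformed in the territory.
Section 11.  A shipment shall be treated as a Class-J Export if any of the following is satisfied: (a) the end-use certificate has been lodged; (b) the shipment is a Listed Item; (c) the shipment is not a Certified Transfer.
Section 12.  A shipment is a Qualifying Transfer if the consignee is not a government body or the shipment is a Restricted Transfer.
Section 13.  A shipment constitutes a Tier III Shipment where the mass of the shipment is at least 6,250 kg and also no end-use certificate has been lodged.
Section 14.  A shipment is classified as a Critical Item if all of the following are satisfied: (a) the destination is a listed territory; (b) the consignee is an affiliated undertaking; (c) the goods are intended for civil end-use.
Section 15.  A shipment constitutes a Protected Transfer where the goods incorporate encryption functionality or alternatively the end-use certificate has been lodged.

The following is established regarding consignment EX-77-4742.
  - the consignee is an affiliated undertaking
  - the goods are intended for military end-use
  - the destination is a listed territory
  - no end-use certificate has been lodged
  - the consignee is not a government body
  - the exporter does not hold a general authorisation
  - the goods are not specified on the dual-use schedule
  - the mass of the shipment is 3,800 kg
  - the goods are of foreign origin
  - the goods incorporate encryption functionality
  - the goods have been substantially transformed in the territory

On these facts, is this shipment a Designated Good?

No

Under section 3: the goods are specified on the dual-use schedule? no; or the consignee is a government body? no. So the shipment is not a Listed Item.
Under section 8: mass of the shipment: 3,800 kg ≥ 6,250 kg? no; and no end-use certificate has been lodged? yes; and the goods incorporate encryption functionality? yes. So the shipment is not a Covered Article.
Under section 14: the destination is a listed territory? yes; and the consignee is an affiliated undertaking? yes; and the goods are intended for civil end-use? no. So the shipment is not a Critical Item.
Under section 4: the consignee is an affiliated undertaking? yes; not a Covered Article (section 8)? yes; Critical Item (section 14)? no — 2 of 3 hold (need ≥2) → satisfied.
Under section 2: the goods have not been substantially transformed in the territory? no; and Qualifying Good (section 4)? yes. So the shipment is not a Relevant Consignment.
Under section 5: the goods are of domestic origin? no; and the destination is a listed territory? yes; and the end-use certificate has been lodged? no. So the shipment is not a Scheduled Good.
Under section 7: not a Scheduled Good (section 5)? yes; or the goods are intended for military end-use? yes. So the shipment is a Restricted Transfer.
Under section 12: the consignee is not a government body? yes; or Restricted Transfer (section 7)? yes. So the shipment is a Qualifying Transfer.
Under section 1: not a Relevant Consignment (section 2)? yes; and Qualifying Transfer (section 12)? yes. So the shipment is a Certified Transfer.
Under section 11: the end-use certificate has been lodged? no; or Listed Item (section 3)? no; or not a Certified Transfer (section 1)? no. So the shipment is not a Class-J Export.
Under section 6: the goods are of domestic origin? no; or Class-J Export (section 11)? no. So the shipment is not a Designated Good.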